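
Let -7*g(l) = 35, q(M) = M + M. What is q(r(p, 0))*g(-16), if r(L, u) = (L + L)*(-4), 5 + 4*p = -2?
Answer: -140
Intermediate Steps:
p = -7/4 (p = -5/4 + (¼)*(-2) = -5/4 - ½ = -7/4 ≈ -1.7500)
r(L, u) = -8*L (r(L, u) = (2*L)*(-4) = -8*L)
q(M) = 2*M
g(l) = -5 (g(l) = -⅐*35 = -5)
q(r(p, 0))*g(-16) = (2*(-8*(-7/4)))*(-5) = (2*14)*(-5) = 28*(-5) = -140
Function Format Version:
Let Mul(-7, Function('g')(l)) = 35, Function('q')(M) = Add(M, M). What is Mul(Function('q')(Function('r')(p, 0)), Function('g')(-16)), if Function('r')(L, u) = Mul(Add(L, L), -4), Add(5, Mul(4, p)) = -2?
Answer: -140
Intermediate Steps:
p = Rational(-7, 4) (p = Add(Rational(-5, 4), Mul(Rational(1, 4), -2)) = Add(Rational(-5, 4), Rational(-1, 2)) = Rational(-7, 4) ≈ -1.7500)
Function('r')(L, u) = Mul(-8, L) (Function('r')(L, u) = Mul(Mul(2, L), -4) = Mul(-8, L))
Function('q')(M) = Mul(2, M)
Function('g')(l) = -5 (Function('g')(l) = Mul(Rational(-1, 7), 35) = -5)
Mul(Function('q')(Function('r')(p, 0)), Function('g')(-16)) = Mul(Mul(2, Mul(-8, Rational(-7, 4))), -5) = Mul(Mul(2, 14), -5) = Mul(28, -5) = -140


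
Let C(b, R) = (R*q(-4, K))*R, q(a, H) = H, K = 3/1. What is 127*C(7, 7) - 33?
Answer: 18636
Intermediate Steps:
K = 3 (K = 3*1 = 3)
C(b, R) = 3*R² (C(b, R) = (R*3)*R = (3*R)*R = 3*R²)
127*C(7, 7) - 33 = 127*(3*7²) - 33 = 127*(3*49) - 33 = 127*147 - 33 = 18669 - 33 = 18636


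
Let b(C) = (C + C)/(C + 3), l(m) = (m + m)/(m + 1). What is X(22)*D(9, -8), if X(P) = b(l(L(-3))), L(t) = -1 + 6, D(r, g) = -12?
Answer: -60/7 ≈ -8.5714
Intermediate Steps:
L(t) = 5
l(m) = 2*m/(1 + m) (l(m) = (2*m)/(1 + m) = 2*m/(1 + m))
b(C) = 2*C/(3 + C) (b(C) = (2*C)/(3 + C) = 2*C/(3 + C))
X(P) = 5/7 (X(P) = 2*(2*5/(1 + 5))/(3 + 2*5/(1 + 5)) = 2*(2*5/6)/(3 + 2*5/6) = 2*(2*5*(1/6))/(3 + 2*5*(1/6)) = 2*(5/3)/(3 + 5/3) = 2*(5/3)/(14/3) = 2*(5/3)*(3/14) = 5/7)
X(22)*D(9, -8) = (5/7)*(-12) = -60/7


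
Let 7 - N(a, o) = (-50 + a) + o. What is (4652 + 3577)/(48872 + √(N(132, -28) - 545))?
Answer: 50270961/298559122 - 8229*I*√37/597118244 ≈ 0.16838 - 8.3828e-5*I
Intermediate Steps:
N(a, o) = 57 - a - o (N(a, o) = 7 - ((-50 + a) + o) = 7 - (-50 + a + o) = 7 + (50 - a - o) = 57 - a - o)
(4652 + 3577)/(48872 + √(N(132, -28) - 545)) = (4652 + 3577)/(48872 + √((57 - 1*132 - 1*(-28)) - 545)) = 8229/(48872 + √((57 - 132 + 28) - 545)) = 8229/(48872 + √(-47 - 545)) = 8229/(48872 + √(-592)) = 8229/(48872 + 4*I*√37)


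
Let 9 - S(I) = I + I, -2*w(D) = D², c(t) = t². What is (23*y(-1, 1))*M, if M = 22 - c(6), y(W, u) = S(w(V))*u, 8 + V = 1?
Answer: -18676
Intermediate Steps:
V = -7 (V = -8 + 1 = -7)
w(D) = -D²/2
S(I) = 9 - 2*I (S(I) = 9 - (I + I) = 9 - 2*I)
y(W, u) = 58*u (y(W, u) = (9 - (-1)*(-7)²)*u = (9 - (-1)*49)*u = (9 - 2*(-49/2))*u = (9 + 49)*u = 58*u)
M = -14 (M = 22 - 1*6² = 22 - 1*36 = 22 - 36 = -14)
(23*y(-1, 1))*M = (23*(58*1))*(-14) = (23*58)*(-14) = 1334*(-14) = -18676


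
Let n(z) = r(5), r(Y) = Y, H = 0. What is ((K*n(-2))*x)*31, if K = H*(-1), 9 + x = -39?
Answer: 0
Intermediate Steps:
x = -48 (x = -9 - 39 = -48)
K = 0 (K = 0*(-1) = 0)
n(z) = 5
((K*n(-2))*x)*31 = ((0*5)*(-48))*31 = (0*(-48))*31 = 0*31 = 0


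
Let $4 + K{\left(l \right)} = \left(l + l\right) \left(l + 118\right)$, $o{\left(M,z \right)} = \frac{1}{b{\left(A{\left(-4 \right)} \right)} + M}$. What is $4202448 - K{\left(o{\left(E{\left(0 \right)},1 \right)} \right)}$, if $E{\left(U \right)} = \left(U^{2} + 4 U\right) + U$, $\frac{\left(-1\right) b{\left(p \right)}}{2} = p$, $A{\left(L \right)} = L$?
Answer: $\frac{134477519}{32} \approx 4.2024 \cdot 10^{6}$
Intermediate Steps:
$b{\left(p \right)} = - 2 p$
$E{\left(U \right)} = U^{2} + 5 U$
$o{\left(M,z \right)} = \frac{1}{8 + M}$ ($o{\left(M,z \right)} = \frac{1}{\left(-2\right) \left(-4\right) + M} = \frac{1}{8 + M}$)
$K{\left(l \right)} = -4 + 2 l \left(118 + l\right)$ ($K{\left(l \right)} = -4 + \left(l + l\right) \left(l + 118\right) = -4 + 2 l \left(118 + l\right)$)
$4202448 - K{\left(o{\left(E{\left(0 \right)},1 \right)} \right)} = 4202448 - \left(-4 + 2 \left(\frac{1}{8 + 0 \left(5 + 0\right)}\right)^{2} + \frac{236}{8 + 0 \left(5 + 0\right)}\right) = 4202448 - \left(-4 + 2 \left(\frac{1}{8 + 0 \cdot 5}\right)^{2} + \frac{236}{8 + 0 \cdot 5}\right) = 4202448 - \left(-4 + 2 \left(\frac{1}{8 + 0}\right)^{2} + \frac{236}{8 + 0}\right) = 4202448 - \left(-4 + 2 \left(\frac{1}{8}\right)^{2} + \frac{236}{8}\right) = 4202448 - \left(-4 + \frac{2}{64} + 236 \cdot \frac{1}{8}\right) = 4202448 - \left(-4 + 2 \cdot \frac{1}{64} + \frac{59}{2}\right) = 4202448 - \left(-4 + \frac{1}{32} + \frac{59}{2}\right) = 4202448 - \frac{817}{32} = \frac{134477519}{32}$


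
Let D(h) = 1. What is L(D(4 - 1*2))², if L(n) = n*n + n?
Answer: 4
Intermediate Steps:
L(n) = n + n² (L(n) = n² + n = n + n²)
L(D(4 - 1*2))² = (1*(1 + 1))² = (1*2)² = 2² = 4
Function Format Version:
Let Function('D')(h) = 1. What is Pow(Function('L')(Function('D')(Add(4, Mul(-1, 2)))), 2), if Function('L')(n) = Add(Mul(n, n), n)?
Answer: 4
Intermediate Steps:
Function('L')(n) = Add(n, Pow(n, 2)) (Function('L')(n) = Add(Pow(n, 2), n) = Add(n, Pow(n, 2)))
Pow(Function('L')(Function('D')(Add(4, Mul(-1, 2)))), 2) = Pow(Mul(1, Add(1, 1)), 2) = Pow(Mul(1, 2), 2) = Pow(2, 2) = 4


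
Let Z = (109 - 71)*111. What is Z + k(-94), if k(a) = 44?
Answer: 4262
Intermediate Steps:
Z = 4218 (Z = 38*111 = 4218)
Z + k(-94) = 4218 + 44 = 4262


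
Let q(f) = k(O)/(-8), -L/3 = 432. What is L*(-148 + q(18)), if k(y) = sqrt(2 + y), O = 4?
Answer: 191808 + 162*sqrt(6) ≈ 1.9220e+5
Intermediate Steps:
L = -1296 (L = -3*432 = -1296)
q(f) = -sqrt(6)/8 (q(f) = sqrt(2 + 4)/(-8) = sqrt(6)*(-1/8) = -sqrt(6)/8)
L*(-148 + q(18)) = -1296*(-148 - sqrt(6)/8) = 191808 + 162*sqrt(6)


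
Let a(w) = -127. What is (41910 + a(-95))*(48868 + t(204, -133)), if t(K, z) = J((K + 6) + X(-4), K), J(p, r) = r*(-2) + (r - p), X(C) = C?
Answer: 2024720614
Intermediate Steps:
J(p, r) = -p - r (J(p, r) = -2*r + (r - p) = -p - r)
t(K, z) = -2 - 2*K (t(K, z) = -((K + 6) - 4) - K = -((6 + K) - 4) - K = -(2 + K) - K = (-2 - K) - K = -2 - 2*K)
(41910 + a(-95))*(48868 + t(204, -133)) = (41910 - 127)*(48868 + (-2 - 2*204)) = 41783*(48868 + (-2 - 408)) = 41783*(48868 - 410) = 41783*48458 = 2024720614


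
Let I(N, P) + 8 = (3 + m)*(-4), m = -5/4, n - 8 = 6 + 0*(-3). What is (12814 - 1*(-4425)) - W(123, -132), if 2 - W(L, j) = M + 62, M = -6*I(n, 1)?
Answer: 17389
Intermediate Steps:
n = 14 (n = 8 + (6 + 0*(-3)) = 8 + (6 + 0) = 8 + 6 = 14)
m = -5/4 (m = -5*1/4 = -5/4 ≈ -1.2500)
I(N, P) = -15 (I(N, P) = -8 + (3 - 5/4)*(-4) = -8 + (7/4)*(-4) = -8 - 7 = -15)
M = 90 (M = -6*(-15) = 90)
W(L, j) = -150 (W(L, j) = 2 - (90 + 62) = 2 - 1*152 = 2 - 152 = -150)
(12814 - 1*(-4425)) - W(123, -132) = (12814 - 1*(-4425)) - 1*(-150) = (12814 + 4425) + 150 = 17239 + 150 = 17389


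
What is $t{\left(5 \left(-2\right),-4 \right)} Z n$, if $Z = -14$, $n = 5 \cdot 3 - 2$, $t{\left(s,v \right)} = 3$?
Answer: $-546$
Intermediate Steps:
$n = 13$ ($n = 15 - 2 = 13$)
$t{\left(5 \left(-2\right),-4 \right)} Z n = 3 \left(-14\right) 13 = \left(-42\right) 13 = -546$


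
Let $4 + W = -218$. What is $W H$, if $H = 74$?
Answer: $-16428$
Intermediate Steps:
$W = -222$ ($W = -4 - 218 = -222$)
$W H = \left(-222\right) 74 = -16428$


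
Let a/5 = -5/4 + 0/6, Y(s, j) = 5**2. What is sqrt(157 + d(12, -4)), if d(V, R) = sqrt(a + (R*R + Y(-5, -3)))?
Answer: sqrt(628 + 2*sqrt(139))/2 ≈ 12.763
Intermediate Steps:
Y(s, j) = 25
a = -25/4 (a = 5*(-5/4 + 0/6) = 5*(-5*1/4 + 0*(1/6)) = 5*(-5/4 + 0) = 5*(-5/4) = -25/4 ≈ -6.2500)
d(V, R) = sqrt(75/4 + R**2) (d(V, R) = sqrt(-25/4 + (R*R + 25)) = sqrt(-25/4 + (R**2 + 25)) = sqrt(-25/4 + (25 + R**2)) = sqrt(75/4 + R**2))
sqrt(157 + d(12, -4)) = sqrt(157 + sqrt(75 + 4*(-4)**2)/2) = sqrt(157 + sqrt(75 + 4*16)/2) = sqrt(157 + sqrt(75 + 64)/2) = sqrt(157 + sqrt(139)/2)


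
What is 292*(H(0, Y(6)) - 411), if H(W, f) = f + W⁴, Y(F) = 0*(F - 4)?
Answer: -120012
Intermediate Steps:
Y(F) = 0 (Y(F) = 0*(-4 + F) = 0)
292*(H(0, Y(6)) - 411) = 292*((0 + 0⁴) - 411) = 292*((0 + 0) - 411) = 292*(0 - 411) = 292*(-411) = -120012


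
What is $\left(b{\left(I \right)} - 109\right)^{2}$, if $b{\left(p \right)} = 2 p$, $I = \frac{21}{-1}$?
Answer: $22801$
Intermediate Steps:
$I = -21$ ($I = 21 \left(-1\right) = -21$)
$\left(b{\left(I \right)} - 109\right)^{2} = \left(2 \left(-21\right) - 109\right)^{2} = \left(-42 - 109\right)^{2} = \left(-151\right)^{2} = 22801$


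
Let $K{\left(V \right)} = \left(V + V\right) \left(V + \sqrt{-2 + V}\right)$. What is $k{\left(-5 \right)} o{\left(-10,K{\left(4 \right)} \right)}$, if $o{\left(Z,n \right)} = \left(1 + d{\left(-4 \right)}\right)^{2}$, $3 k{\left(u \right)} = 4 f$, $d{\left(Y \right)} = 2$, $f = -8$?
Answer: $-96$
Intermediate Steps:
$K{\left(V \right)} = 2 V \left(V + \sqrt{-2 + V}\right)$
$k{\left(u \right)} = - \frac{32}{3}$ ($k{\left(u \right)} = \frac{4 \left(-8\right)}{3} = \frac{1}{3} \left(-32\right) = - \frac{32}{3}$)
$o{\left(Z,n \right)} = 9$ ($o{\left(Z,n \right)} = \left(1 + 2\right)^{2} = 3^{2} = 9$)
$k{\left(-5 \right)} o{\left(-10,K{\left(4 \right)} \right)} = \left(- \frac{32}{3}\right) 9 = -96$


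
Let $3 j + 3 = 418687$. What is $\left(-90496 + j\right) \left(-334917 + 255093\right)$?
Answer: $-3916591168$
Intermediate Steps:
$j = \frac{418684}{3}$ ($j = -1 + \frac{1}{3} \cdot 418687 = -1 + \frac{418687}{3} = \frac{418684}{3} \approx 1.3956 \cdot 10^{5}$)
$\left(-90496 + j\right) \left(-334917 + 255093\right) = \left(-90496 + \frac{418684}{3}\right) \left(-334917 + 255093\right) = \frac{147196}{3} \left(-79824\right) = -3916591168$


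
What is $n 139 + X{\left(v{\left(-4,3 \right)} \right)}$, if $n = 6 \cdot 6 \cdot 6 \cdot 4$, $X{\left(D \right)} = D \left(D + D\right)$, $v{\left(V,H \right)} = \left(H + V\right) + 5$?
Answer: $120128$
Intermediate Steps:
$v{\left(V,H \right)} = 5 + H + V$
$X{\left(D \right)} = 2 D^{2}$ ($X{\left(D \right)} = D 2 D = 2 D^{2}$)
$n = 864$ ($n = 6 \cdot 36 \cdot 4 = 216 \cdot 4 = 864$)
$n 139 + X{\left(v{\left(-4,3 \right)} \right)} = 864 \cdot 139 + 2 \left(5 + 3 - 4\right)^{2} = 120096 + 2 \cdot 4^{2} = 120096 + 2 \cdot 16 = 120096 + 32 = 120128$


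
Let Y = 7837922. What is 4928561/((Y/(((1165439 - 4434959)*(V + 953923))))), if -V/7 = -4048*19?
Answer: -12023538958911890520/3918961 ≈ -3.0680e+12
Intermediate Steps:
V = 538384 (V = -(-28336)*19 = -7*(-76912) = 538384)
4928561/((Y/(((1165439 - 4434959)*(V + 953923))))) = 4928561/((7837922/(((1165439 - 4434959)*(538384 + 953923))))) = 4928561/((7837922/((-3269520*1492307)))) = 4928561/((7837922/(-4879127582640))) = 4928561/((7837922*(-1/4879127582640))) = 4928561/(-3918961/2439563791320) = 4928561*(-2439563791320/3918961) = -12023538958911890520/3918961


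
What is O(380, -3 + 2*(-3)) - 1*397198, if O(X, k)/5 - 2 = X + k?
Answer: -395333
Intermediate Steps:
O(X, k) = 10 + 5*X + 5*k (O(X, k) = 10 + 5*(X + k) = 10 + (5*X + 5*k) = 10 + 5*X + 5*k)
O(380, -3 + 2*(-3)) - 1*397198 = (10 + 5*380 + 5*(-3 + 2*(-3))) - 1*397198 = (10 + 1900 + 5*(-3 - 6)) - 397198 = (10 + 1900 + 5*(-9)) - 397198 = (10 + 1900 - 45) - 397198 = 1865 - 397198 = -395333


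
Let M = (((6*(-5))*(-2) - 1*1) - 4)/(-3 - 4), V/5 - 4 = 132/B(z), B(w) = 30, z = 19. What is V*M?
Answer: -330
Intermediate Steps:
V = 42 (V = 20 + 5*(132/30) = 20 + 5*(132*(1/30)) = 20 + 5*(22/5) = 20 + 22 = 42)
M = -55/7 (M = ((-30*(-2) - 1) - 4)/(-7) = ((60 - 1) - 4)*(-⅐) = (59 - 4)*(-⅐) = 55*(-⅐) = -55/7 ≈ -7.8571)
V*M = 42*(-55/7) = -330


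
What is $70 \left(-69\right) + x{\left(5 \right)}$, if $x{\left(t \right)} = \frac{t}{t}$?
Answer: $-4829$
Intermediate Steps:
$x{\left(t \right)} = 1$
$70 \left(-69\right) + x{\left(5 \right)} = 70 \left(-69\right) + 1 = -4830 + 1 = -4829$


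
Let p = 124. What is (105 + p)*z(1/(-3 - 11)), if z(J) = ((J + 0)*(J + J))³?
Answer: 229/941192 ≈ 0.00024331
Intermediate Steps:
z(J) = 8*J⁶ (z(J) = (J*(2*J))³ = (2*J²)³ = 8*J⁶)
(105 + p)*z(1/(-3 - 11)) = (105 + 124)*(8*(1/(-3 - 11))⁶) = 229*(8*(1/(-14))⁶) = 229*(8*(-1/14)⁶) = 229*(8*(1/7529536)) = 229*(1/941192) = 229/941192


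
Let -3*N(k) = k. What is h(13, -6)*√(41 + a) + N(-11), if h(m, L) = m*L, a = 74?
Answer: 11/3 - 78*√115 ≈ -832.79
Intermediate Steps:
N(k) = -k/3
h(m, L) = L*m
h(13, -6)*√(41 + a) + N(-11) = (-6*13)*√(41 + 74) - ⅓*(-11) = -78*√115 + 11/3 = 11/3 - 78*√115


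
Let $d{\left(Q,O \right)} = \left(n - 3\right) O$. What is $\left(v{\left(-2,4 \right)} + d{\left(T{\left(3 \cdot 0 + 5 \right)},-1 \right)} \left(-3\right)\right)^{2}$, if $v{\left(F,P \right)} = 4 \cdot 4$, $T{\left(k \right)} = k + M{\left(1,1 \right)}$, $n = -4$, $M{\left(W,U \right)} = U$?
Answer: $25$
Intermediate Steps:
$T{\left(k \right)} = 1 + k$ ($T{\left(k \right)} = k + 1 = 1 + k$)
$v{\left(F,P \right)} = 16$
$d{\left(Q,O \right)} = - 7 O$ ($d{\left(Q,O \right)} = \left(-4 - 3\right) O = - 7 O$)
$\left(v{\left(-2,4 \right)} + d{\left(T{\left(3 \cdot 0 + 5 \right)},-1 \right)} \left(-3\right)\right)^{2} = \left(16 + \left(-7\right) \left(-1\right) \left(-3\right)\right)^{2} = \left(16 + 7 \left(-3\right)\right)^{2} = \left(16 - 21\right)^{2} = \left(-5\right)^{2} = 25$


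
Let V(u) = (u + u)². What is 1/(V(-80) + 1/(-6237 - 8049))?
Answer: 14286/365721599 ≈ 3.9063e-5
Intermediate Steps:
V(u) = 4*u² (V(u) = (2*u)² = 4*u²)
1/(V(-80) + 1/(-6237 - 8049)) = 1/(4*(-80)² + 1/(-6237 - 8049)) = 1/(4*6400 + 1/(-14286)) = 1/(25600 - 1/14286) = 1/(365721599/14286) = 14286/365721599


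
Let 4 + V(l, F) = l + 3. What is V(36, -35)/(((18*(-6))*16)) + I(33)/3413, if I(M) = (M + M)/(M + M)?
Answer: -117727/5897664 ≈ -0.019962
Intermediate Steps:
V(l, F) = -1 + l (V(l, F) = -4 + (l + 3) = -4 + (3 + l) = -1 + l)
I(M) = 1 (I(M) = (2*M)/((2*M)) = (2*M)*(1/(2*M)) = 1)
V(36, -35)/(((18*(-6))*16)) + I(33)/3413 = (-1 + 36)/(((18*(-6))*16)) + 1/3413 = 35/((-108*16)) + 1*(1/3413) = 35/(-1728) + 1/3413 = 35*(-1/1728) + 1/3413 = -35/1728 + 1/3413 = -117727/5897664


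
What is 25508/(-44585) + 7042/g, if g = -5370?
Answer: -45094553/23942145 ≈ -1.8835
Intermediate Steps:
25508/(-44585) + 7042/g = 25508/(-44585) + 7042/(-5370) = 25508*(-1/44585) + 7042*(-1/5370) = -25508/44585 - 3521/2685 = -45094553/23942145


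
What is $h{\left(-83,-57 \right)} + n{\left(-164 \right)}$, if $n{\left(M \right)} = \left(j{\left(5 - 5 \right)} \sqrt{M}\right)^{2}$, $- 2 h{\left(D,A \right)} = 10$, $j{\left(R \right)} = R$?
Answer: $-5$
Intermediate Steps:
$h{\left(D,A \right)} = -5$ ($h{\left(D,A \right)} = \left(- \frac{1}{2}\right) 10 = -5$)
$n{\left(M \right)} = 0$ ($n{\left(M \right)} = \left(\left(5 - 5\right) \sqrt{M}\right)^{2} = \left(0 \sqrt{M}\right)^{2} = 0^{2} = 0$)
$h{\left(-83,-57 \right)} + n{\left(-164 \right)} = -5 + 0 = -5$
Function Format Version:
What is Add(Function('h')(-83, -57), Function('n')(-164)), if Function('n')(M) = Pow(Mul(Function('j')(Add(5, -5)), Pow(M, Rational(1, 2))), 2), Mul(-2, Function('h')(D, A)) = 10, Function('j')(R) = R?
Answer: -5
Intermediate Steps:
Function('h')(D, A) = -5 (Function('h')(D, A) = Mul(Rational(-1, 2), 10) = -5)
Function('n')(M) = 0 (Function('n')(M) = Pow(Mul(Add(5, -5), Pow(M, Rational(1, 2))), 2) = Pow(Mul(0, Pow(M, Rational(1, 2))), 2) = Pow(0, 2) = 0)
Add(Function('h')(-83, -57), Function('n')(-164)) = Add(-5, 0) = -5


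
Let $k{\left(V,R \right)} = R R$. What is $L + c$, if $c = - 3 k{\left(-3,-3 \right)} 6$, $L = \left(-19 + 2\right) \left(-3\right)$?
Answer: $-111$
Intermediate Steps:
$k{\left(V,R \right)} = R^{2}$
$L = 51$ ($L = \left(-17\right) \left(-3\right) = 51$)
$c = -162$ ($c = - 3 \left(-3\right)^{2} \cdot 6 = \left(-3\right) 9 \cdot 6 = \left(-27\right) 6 = -162$)
$L + c = 51 - 162 = -111$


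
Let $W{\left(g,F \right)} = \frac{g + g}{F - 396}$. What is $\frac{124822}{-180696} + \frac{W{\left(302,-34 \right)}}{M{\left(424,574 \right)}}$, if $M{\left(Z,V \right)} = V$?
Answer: $- \frac{3864713303}{5574923340} \approx -0.69323$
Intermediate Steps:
$W{\left(g,F \right)} = \frac{2 g}{-396 + F}$
$\frac{124822}{-180696} + \frac{W{\left(302,-34 \right)}}{M{\left(424,574 \right)}} = \frac{124822}{-180696} + \frac{2 \cdot 302 \frac{1}{-396 - 34}}{574} = 124822 \left(- \frac{1}{180696}\right) + 2 \cdot 302 \frac{1}{-430} \cdot \frac{1}{574} = - \frac{62411}{90348} + 2 \cdot 302 \left(- \frac{1}{430}\right) \frac{1}{574} = - \frac{62411}{90348} - \frac{151}{61705} = - \frac{3864713303}{5574923340}$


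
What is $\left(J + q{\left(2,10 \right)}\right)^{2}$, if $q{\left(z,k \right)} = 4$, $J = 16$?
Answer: $400$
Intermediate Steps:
$\left(J + q{\left(2,10 \right)}\right)^{2} = \left(16 + 4\right)^{2} = 20^{2} = 400$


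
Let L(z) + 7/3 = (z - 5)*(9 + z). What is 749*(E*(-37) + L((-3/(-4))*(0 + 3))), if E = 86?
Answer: -115595417/48 ≈ -2.4082e+6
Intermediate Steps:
L(z) = -7/3 + (-5 + z)*(9 + z) (L(z) = -7/3 + (z - 5)*(9 + z) = -7/3 + (-5 + z)*(9 + z))
749*(E*(-37) + L((-3/(-4))*(0 + 3))) = 749*(86*(-37) + (-142/3 + ((-3/(-4))*(0 + 3))² + 4*((-3/(-4))*(0 + 3)))) = 749*(-3182 + (-142/3 + (-3*(-¼)*3)² + 4*(-3*(-¼)*3))) = 749*(-3182 + (-142/3 + ((¾)*3)² + 4*((¾)*3))) = 749*(-3182 + (-142/3 + (9/4)² + 4*(9/4))) = 749*(-3182 + (-142/3 + 81/16 + 9)) = 749*(-3182 - 1597/48) = 749*(-154333/48) = -115595417/48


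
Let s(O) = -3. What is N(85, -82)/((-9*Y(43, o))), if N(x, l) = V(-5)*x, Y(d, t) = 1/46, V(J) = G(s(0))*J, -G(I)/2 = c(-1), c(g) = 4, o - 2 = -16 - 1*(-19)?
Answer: -156400/9 ≈ -17378.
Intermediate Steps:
o = 5 (o = 2 + (-16 - 1*(-19)) = 2 + (-16 + 19) = 2 + 3 = 5)
G(I) = -8 (G(I) = -2*4 = -8)
V(J) = -8*J
Y(d, t) = 1/46
N(x, l) = 40*x (N(x, l) = (-8*(-5))*x = 40*x)
N(85, -82)/((-9*Y(43, o))) = (40*85)/((-9*1/46)) = 3400/(-9/46) = 3400*(-46/9) = -156400/9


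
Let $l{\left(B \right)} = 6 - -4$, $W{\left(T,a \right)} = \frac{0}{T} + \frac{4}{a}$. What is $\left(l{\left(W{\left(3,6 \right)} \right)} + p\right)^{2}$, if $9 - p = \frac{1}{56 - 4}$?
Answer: $\frac{974169}{2704} \approx 360.27$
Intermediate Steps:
$W{\left(T,a \right)} = \frac{4}{a}$ ($W{\left(T,a \right)} = 0 + \frac{4}{a} = \frac{4}{a}$)
$p = \frac{467}{52}$ ($p = 9 - \frac{1}{56 - 4} = 9 - \frac{1}{52} = \frac{467}{52} \approx 8.9808$)
$l{\left(B \right)} = 10$ ($l{\left(B \right)} = 6 + 4 = 10$)
$\left(l{\left(W{\left(3,6 \right)} \right)} + p\right)^{2} = \left(10 + \frac{467}{52}\right)^{2} = \left(\frac{987}{52}\right)^{2} = \frac{974169}{2704}$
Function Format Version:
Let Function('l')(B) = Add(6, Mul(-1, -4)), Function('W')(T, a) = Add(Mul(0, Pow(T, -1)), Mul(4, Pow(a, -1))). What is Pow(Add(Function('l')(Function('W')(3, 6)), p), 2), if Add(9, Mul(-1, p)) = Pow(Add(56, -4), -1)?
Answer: Rational(974169, 2704) ≈ 360.27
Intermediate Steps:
Function('W')(T, a) = Mul(4, Pow(a, -1)) (Function('W')(T, a) = Add(0, Mul(4, Pow(a, -1))) = Mul(4, Pow(a, -1)))
p = Rational(467, 52) (p = Add(9, Mul(-1, Pow(Add(56, -4), -1))) = Add(9, Mul(-1, Pow(52, -1))) = Add(9, Mul(-1, Rational(1, 52))) = Add(9, Rational(-1, 52)) = Rational(467, 52) ≈ 8.9808)
Function('l')(B) = 10 (Function('l')(B) = Add(6, 4) = 10)
Pow(Add(Function('l')(Function('W')(3, 6)), p), 2) = Pow(Add(10, Rational(467, 52)), 2) = Pow(Rational(987, 52), 2) = Rational(974169, 2704)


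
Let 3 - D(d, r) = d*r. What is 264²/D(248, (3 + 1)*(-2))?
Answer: 69696/1987 ≈ 35.076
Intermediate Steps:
D(d, r) = 3 - d*r
264²/D(248, (3 + 1)*(-2)) = 264²/(3 - 1*248*(3 + 1)*(-2)) = 69696/(3 - 1*248*4*(-2)) = 69696/(3 - 1*248*(-8)) = 69696/(3 + 1984) = 69696/1987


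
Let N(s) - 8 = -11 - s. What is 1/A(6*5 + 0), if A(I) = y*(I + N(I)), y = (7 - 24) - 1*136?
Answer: 1/459 ≈ 0.0021787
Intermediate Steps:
N(s) = -3 - s (N(s) = 8 + (-11 - s) = -3 - s)
y = -153 (y = -17 - 136 = -153)
A(I) = 459 (A(I) = -153*(I + (-3 - I)) = -153*(-3) = 459)
1/A(6*5 + 0) = 1/459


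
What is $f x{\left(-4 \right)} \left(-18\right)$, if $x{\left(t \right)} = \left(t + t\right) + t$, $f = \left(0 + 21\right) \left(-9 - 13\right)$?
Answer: $-99792$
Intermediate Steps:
$f = -462$ ($f = 21 \left(-22\right) = -462$)
$x{\left(t \right)} = 3 t$ ($x{\left(t \right)} = 2 t + t = 3 t$)
$f x{\left(-4 \right)} \left(-18\right) = - 462 \cdot 3 \left(-4\right) \left(-18\right) = \left(-462\right) \left(-12\right) \left(-18\right) = 5544 \left(-18\right) = -99792$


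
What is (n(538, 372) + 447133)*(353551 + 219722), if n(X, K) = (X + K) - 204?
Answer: 256734007047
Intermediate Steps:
n(X, K) = -204 + K + X (n(X, K) = (K + X) - 204 = -204 + K + X)
(n(538, 372) + 447133)*(353551 + 219722) = ((-204 + 372 + 538) + 447133)*(353551 + 219722) = (706 + 447133)*573273 = 447839*573273 = 256734007047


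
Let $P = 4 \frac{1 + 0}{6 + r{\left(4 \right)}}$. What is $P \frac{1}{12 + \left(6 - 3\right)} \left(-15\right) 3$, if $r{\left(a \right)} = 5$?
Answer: $- \frac{12}{11} \approx -1.0909$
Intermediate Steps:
$P = \frac{4}{11}$ ($P = 4 \frac{1 + 0}{6 + 5} = 4 \cdot 1 \cdot \frac{1}{11} = 4 \cdot \frac{1}{11} = \frac{4}{11} \approx 0.36364$)
$P \frac{1}{12 + \left(6 - 3\right)} \left(-15\right) 3 = \frac{4 \frac{1}{12 + \left(6 - 3\right)} \left(-15\right) 3}{11} = \frac{4 \frac{1}{12 + 3} \left(-15\right) 3}{11} = \frac{4 \cdot \frac{1}{15} \left(-15\right) 3}{11} = \frac{4 \left(\left(-1\right) 3\right)}{11} = \frac{4}{11} \left(-3\right) = - \frac{12}{11}$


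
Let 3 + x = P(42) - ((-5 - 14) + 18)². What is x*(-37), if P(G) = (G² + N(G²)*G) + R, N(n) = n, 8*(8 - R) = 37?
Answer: -22452007/8 ≈ -2.8065e+6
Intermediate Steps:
R = 27/8 (R = 8 - ⅛*37 = 8 - 37/8 = 27/8 ≈ 3.3750)
P(G) = 27/8 + G² + G³ (P(G) = (G² + G²*G) + 27/8 = (G² + G³) + 27/8 = 27/8 + G² + G³)
x = 606811/8 (x = -3 + ((27/8 + 42² + 42³) - ((-5 - 14) + 18)²) = -3 + ((27/8 + 1764 + 74088) - (-19 + 18)²) = -3 + (606843/8 - 1*(-1)²) = -3 + (606843/8 - 1*1) = -3 + (606843/8 - 1) = -3 + 606835/8 = 606811/8 ≈ 75851.)
x*(-37) = (606811/8)*(-37) = -22452007/8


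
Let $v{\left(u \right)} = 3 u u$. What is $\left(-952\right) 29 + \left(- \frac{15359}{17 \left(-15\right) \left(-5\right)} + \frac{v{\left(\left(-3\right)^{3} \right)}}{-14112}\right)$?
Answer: $- \frac{55218306337}{1999200} \approx -27620.0$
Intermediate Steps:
$v{\left(u \right)} = 3 u^{2}$
$\left(-952\right) 29 + \left(- \frac{15359}{17 \left(-15\right) \left(-5\right)} + \frac{v{\left(\left(-3\right)^{3} \right)}}{-14112}\right) = \left(-952\right) 29 - \left(\frac{15359}{1275} - \frac{3 \left(\left(-3\right)^{3}\right)^{2}}{-14112}\right) = -27608 + \left(- \frac{15359}{\left(-255\right) \left(-5\right)} + 3 \left(-27\right)^{2} \left(- \frac{1}{14112}\right)\right) = -27608 - \left(\frac{15359}{1275} - 3 \cdot 729 \left(- \frac{1}{14112}\right)\right) = -27608 + \left(\left(-15359\right) \frac{1}{1275} + 2187 \left(- \frac{1}{14112}\right)\right) = -27608 - \frac{24392737}{1999200} = - \frac{55218306337}{1999200}$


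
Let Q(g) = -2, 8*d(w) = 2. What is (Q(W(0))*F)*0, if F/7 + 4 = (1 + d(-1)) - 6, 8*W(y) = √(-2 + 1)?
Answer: 0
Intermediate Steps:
d(w) = ¼ (d(w) = (⅛)*2 = ¼)
W(y) = I/8 (W(y) = √(-2 + 1)/8 = √(-1)/8 = I/8)
F = -245/4 (F = -28 + 7*((1 + ¼) - 6) = -28 + 7*(5/4 - 6) = -28 + 7*(-19/4) = -28 - 133/4 = -245/4 ≈ -61.250)
(Q(W(0))*F)*0 = -2*(-245/4)*0 = (245/2)*0 = 0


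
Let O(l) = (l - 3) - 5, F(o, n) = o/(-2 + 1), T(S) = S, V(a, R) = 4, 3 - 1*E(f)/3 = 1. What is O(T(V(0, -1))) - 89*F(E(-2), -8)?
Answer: 530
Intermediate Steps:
E(f) = 6 (E(f) = 9 - 3*1 = 9 - 3 = 6)
F(o, n) = -o (F(o, n) = o/(-1) = o*(-1) = -o)
O(l) = -8 + l (O(l) = (-3 + l) - 5 = -8 + l)
O(T(V(0, -1))) - 89*F(E(-2), -8) = (-8 + 4) - (-89)*6 = -4 - 89*(-6) = -4 + 534 = 530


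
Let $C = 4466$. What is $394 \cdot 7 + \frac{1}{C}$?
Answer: $\frac{12317229}{4466} \approx 2758.0$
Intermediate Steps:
$394 \cdot 7 + \frac{1}{C} = 394 \cdot 7 + \frac{1}{4466} = 2758 + \frac{1}{4466} = \frac{12317229}{4466}$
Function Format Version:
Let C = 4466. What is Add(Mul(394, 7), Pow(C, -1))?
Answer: Rational(12317229, 4466) ≈ 2758.0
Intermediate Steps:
Add(Mul(394, 7), Pow(C, -1)) = Add(Mul(394, 7), Pow(4466, -1)) = Add(2758, Rational(1, 4466)) = Rational(12317229, 4466)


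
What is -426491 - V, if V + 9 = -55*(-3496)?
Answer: -618762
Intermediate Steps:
V = 192271 (V = -9 - 55*(-3496) = -9 + 192280 = 192271)
-426491 - V = -426491 - 1*192271 = -426491 - 192271 = -618762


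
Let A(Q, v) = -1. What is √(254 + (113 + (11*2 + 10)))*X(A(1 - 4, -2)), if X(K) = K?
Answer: -√399 ≈ -19.975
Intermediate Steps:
√(254 + (113 + (11*2 + 10)))*X(A(1 - 4, -2)) = √(254 + (113 + (11*2 + 10)))*(-1) = √(254 + (113 + (22 + 10)))*(-1) = √(254 + (113 + 32))*(-1) = √(254 + 145)*(-1) = √399*(-1) = -√399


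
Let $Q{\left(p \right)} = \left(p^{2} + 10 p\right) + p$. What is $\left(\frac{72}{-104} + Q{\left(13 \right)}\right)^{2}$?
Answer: $\frac{16378209}{169} \approx 96913.0$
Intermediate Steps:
$Q{\left(p \right)} = p^{2} + 11 p$
$\left(\frac{72}{-104} + Q{\left(13 \right)}\right)^{2} = \left(\frac{72}{-104} + 13 \left(11 + 13\right)\right)^{2} = \left(72 \left(- \frac{1}{104}\right) + 13 \cdot 24\right)^{2} = \left(- \frac{9}{13} + 312\right)^{2} = \left(\frac{4047}{13}\right)^{2} = \frac{16378209}{169}$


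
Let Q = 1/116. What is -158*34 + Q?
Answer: -623151/116 ≈ -5372.0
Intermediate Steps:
Q = 1/116 ≈ 0.0086207
-158*34 + Q = -158*34 + 1/116 = -5372 + 1/116 = -623151/116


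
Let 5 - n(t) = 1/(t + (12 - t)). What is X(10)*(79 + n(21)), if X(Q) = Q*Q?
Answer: 25175/3 ≈ 8391.7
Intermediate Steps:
X(Q) = Q²
n(t) = 59/12 (n(t) = 5 - 1/(t + (12 - t)) = 5 - 1/12 = 59/12)
X(10)*(79 + n(21)) = 10²*(79 + 59/12) = 100*(1007/12) = 25175/3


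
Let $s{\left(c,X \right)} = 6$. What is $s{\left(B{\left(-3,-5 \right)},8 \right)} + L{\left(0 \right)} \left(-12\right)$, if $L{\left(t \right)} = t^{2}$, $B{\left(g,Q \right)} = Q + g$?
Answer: $6$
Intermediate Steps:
$s{\left(B{\left(-3,-5 \right)},8 \right)} + L{\left(0 \right)} \left(-12\right) = 6 + 0^{2} \left(-12\right) = 6 + 0 \left(-12\right) = 6 + 0 = 6$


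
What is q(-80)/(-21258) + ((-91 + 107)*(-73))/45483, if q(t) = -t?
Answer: -4744664/161146269 ≈ -0.029443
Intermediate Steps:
q(-80)/(-21258) + ((-91 + 107)*(-73))/45483 = -1*(-80)/(-21258) + ((-91 + 107)*(-73))/45483 = 80*(-1/21258) + (16*(-73))*(1/45483) = -40/10629 - 1168*1/45483 = -40/10629 - 1168/45483 = -4744664/161146269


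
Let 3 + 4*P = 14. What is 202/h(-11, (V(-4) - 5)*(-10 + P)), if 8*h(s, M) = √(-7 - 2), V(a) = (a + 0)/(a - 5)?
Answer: -1616*I/3 ≈ -538.67*I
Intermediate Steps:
P = 11/4 (P = -¾ + (¼)*14 = -¾ + 7/2 = 11/4 ≈ 2.7500)
V(a) = a/(-5 + a)
h(s, M) = 3*I/8 (h(s, M) = √(-7 - 2)/8 = √(-9)/8 = (3*I)/8 = 3*I/8)
202/h(-11, (V(-4) - 5)*(-10 + P)) = 202/((3*I/8)) = 202*(-8*I/3) = -1616*I/3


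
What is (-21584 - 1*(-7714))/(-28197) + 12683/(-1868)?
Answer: -331713391/52671996 ≈ -6.2977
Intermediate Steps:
(-21584 - 1*(-7714))/(-28197) + 12683/(-1868) = (-21584 + 7714)*(-1/28197) + 12683*(-1/1868) = -13870*(-1/28197) - 12683/1868 = 13870/28197 - 12683/1868 = -331713391/52671996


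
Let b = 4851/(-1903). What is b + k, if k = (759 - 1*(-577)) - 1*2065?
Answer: -126558/173 ≈ -731.55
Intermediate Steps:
b = -441/173 (b = 4851*(-1/1903) = -441/173 ≈ -2.5491)
k = -729 (k = (759 + 577) - 2065 = 1336 - 2065 = -729)
b + k = -441/173 - 729 = -126558/173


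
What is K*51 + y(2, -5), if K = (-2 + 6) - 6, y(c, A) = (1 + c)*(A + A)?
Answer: -132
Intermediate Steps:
y(c, A) = 2*A*(1 + c) (y(c, A) = (1 + c)*(2*A) = 2*A*(1 + c))
K = -2 (K = 4 - 6 = -2)
K*51 + y(2, -5) = -2*51 + 2*(-5)*(1 + 2) = -102 + 2*(-5)*3 = -102 - 30 = -132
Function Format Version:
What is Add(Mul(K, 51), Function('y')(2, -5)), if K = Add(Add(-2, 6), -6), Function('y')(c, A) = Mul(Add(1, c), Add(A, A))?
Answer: -132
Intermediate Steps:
Function('y')(c, A) = Mul(2, A, Add(1, c)) (Function('y')(c, A) = Mul(Add(1, c), Mul(2, A)) = Mul(2, A, Add(1, c)))
K = -2 (K = Add(4, -6) = -2)
Add(Mul(K, 51), Function('y')(2, -5)) = Add(Mul(-2, 51), Mul(2, -5, Add(1, 2))) = Add(-102, Mul(2, -5, 3)) = Add(-102, -30) = -132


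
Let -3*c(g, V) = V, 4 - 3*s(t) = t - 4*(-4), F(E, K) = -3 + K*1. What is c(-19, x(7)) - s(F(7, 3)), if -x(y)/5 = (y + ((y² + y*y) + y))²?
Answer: 62732/3 ≈ 20911.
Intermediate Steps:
F(E, K) = -3 + K
s(t) = -4 - t/3 (s(t) = 4/3 - (t - 4*(-4))/3 = 4/3 - (t + 16)/3 = 4/3 - (16 + t)/3 = 4/3 + (-16/3 - t/3) = -4 - t/3)
x(y) = -5*(2*y + 2*y²)² (x(y) = -5*(y + ((y² + y*y) + y))² = -5*(y + ((y² + y²) + y))² = -5*(y + (2*y² + y))² = -5*(y + (y + 2*y²))² = -5*(2*y + 2*y²)²)
c(g, V) = -V/3
c(-19, x(7)) - s(F(7, 3)) = -(-20)*7²*(1 + 7)²/3 - (-4 - (-3 + 3)/3) = -(-20)*49*8²/3 - (-4 - ⅓*0) = -(-20)*49*64/3 - (-4 + 0) = -⅓*(-62720) - 1*(-4) = 62720/3 + 4 = 62732/3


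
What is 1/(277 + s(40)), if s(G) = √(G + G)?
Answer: 277/76649 - 4*√5/76649 ≈ 0.0034972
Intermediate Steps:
s(G) = √2*√G (s(G) = √(2*G) = √2*√G)
1/(277 + s(40)) = 1/(277 + √2*√40) = 1/(277 + √2*(2*√10)) = 1/(277 + 4*√5)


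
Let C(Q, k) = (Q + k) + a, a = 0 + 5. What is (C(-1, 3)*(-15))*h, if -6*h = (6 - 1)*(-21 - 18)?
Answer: -6825/2 ≈ -3412.5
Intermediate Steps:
a = 5
C(Q, k) = 5 + Q + k (C(Q, k) = (Q + k) + 5 = 5 + Q + k)
h = 65/2 (h = -(6 - 1)*(-21 - 18)/6 = -5*(-39)/6 = -⅙*(-195) = 65/2 ≈ 32.500)
(C(-1, 3)*(-15))*h = ((5 - 1 + 3)*(-15))*(65/2) = (7*(-15))*(65/2) = -105*65/2 = -6825/2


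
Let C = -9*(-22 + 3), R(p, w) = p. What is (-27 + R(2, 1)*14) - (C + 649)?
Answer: -819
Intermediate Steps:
C = 171 (C = -9*(-19) = 171)
(-27 + R(2, 1)*14) - (C + 649) = (-27 + 2*14) - (171 + 649) = (-27 + 28) - 1*820 = 1 - 820 = -819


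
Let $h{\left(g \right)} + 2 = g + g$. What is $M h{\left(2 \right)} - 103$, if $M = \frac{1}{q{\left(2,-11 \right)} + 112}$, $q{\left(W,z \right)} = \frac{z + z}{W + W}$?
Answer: $- \frac{21935}{213} \approx -102.98$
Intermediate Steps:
$q{\left(W,z \right)} = \frac{z}{W}$ ($q{\left(W,z \right)} = \frac{2 z}{2 W} = 2 z \frac{1}{2 W} = \frac{z}{W}$)
$h{\left(g \right)} = -2 + 2 g$ ($h{\left(g \right)} = -2 + \left(g + g\right) = -2 + 2 g$)
$M = \frac{2}{213}$ ($M = \frac{1}{- \frac{11}{2} + 112} = \frac{1}{\frac{213}{2}} = \frac{2}{213} \approx 0.0093897$)
$M h{\left(2 \right)} - 103 = \frac{2 \left(-2 + 2 \cdot 2\right)}{213} - 103 = \frac{2 \left(-2 + 4\right)}{213} - 103 = \frac{2}{213} \cdot 2 - 103 = \frac{4}{213} - 103 = - \frac{21935}{213}$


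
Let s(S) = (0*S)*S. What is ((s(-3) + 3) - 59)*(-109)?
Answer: 6104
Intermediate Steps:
s(S) = 0 (s(S) = 0*S = 0)
((s(-3) + 3) - 59)*(-109) = ((0 + 3) - 59)*(-109) = (3 - 59)*(-109) = -56*(-109) = 6104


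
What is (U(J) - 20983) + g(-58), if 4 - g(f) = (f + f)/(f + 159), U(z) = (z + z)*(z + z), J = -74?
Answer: 93541/101 ≈ 926.15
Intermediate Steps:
U(z) = 4*z**2 (U(z) = (2*z)*(2*z) = 4*z**2)
g(f) = 4 - 2*f/(159 + f) (g(f) = 4 - (f + f)/(f + 159) = 4 - 2*f/(159 + f))
(U(J) - 20983) + g(-58) = (4*(-74)**2 - 20983) + 2*(318 - 58)/(159 - 58) = (4*5476 - 20983) + 2*260/101 = (21904 - 20983) + 2*(1/101)*260 = 921 + 520/101 = 93541/101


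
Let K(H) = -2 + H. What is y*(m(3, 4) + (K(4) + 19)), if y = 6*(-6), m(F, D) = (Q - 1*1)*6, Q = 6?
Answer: -1836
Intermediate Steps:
m(F, D) = 30 (m(F, D) = (6 - 1*1)*6 = (6 - 1)*6 = 5*6 = 30)
y = -36
y*(m(3, 4) + (K(4) + 19)) = -36*(30 + ((-2 + 4) + 19)) = -36*(30 + (2 + 19)) = -36*(30 + 21) = -36*51 = -1836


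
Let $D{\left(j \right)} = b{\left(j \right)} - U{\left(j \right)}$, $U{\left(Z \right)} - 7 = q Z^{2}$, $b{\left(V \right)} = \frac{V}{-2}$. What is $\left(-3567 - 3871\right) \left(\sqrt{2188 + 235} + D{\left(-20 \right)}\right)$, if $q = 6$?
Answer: $17828886 - 7438 \sqrt{2423} \approx 1.7463 \cdot 10^{7}$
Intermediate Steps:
$b{\left(V \right)} = - \frac{V}{2}$ ($b{\left(V \right)} = V \left(- \frac{1}{2}\right) = - \frac{V}{2}$)
$U{\left(Z \right)} = 7 + 6 Z^{2}$
$D{\left(j \right)} = -7 - 6 j^{2} - \frac{j}{2}$ ($D{\left(j \right)} = - \frac{j}{2} - \left(7 + 6 j^{2}\right) = -7 - 6 j^{2} - \frac{j}{2}$)
$\left(-3567 - 3871\right) \left(\sqrt{2188 + 235} + D{\left(-20 \right)}\right) = \left(-3567 - 3871\right) \left(\sqrt{2188 + 235} - \left(-3 + 2400\right)\right) = - 7438 \left(\sqrt{2423} - 2397\right) = - 7438 \left(-2397 + \sqrt{2423}\right) = 17828886 - 7438 \sqrt{2423}$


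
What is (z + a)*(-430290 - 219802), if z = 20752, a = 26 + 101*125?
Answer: -21715023076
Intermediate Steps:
a = 12651 (a = 26 + 12625 = 12651)
(z + a)*(-430290 - 219802) = (20752 + 12651)*(-430290 - 219802) = 33403*(-650092) = -21715023076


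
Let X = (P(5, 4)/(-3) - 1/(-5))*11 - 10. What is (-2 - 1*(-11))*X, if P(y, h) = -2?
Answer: -21/5 ≈ -4.2000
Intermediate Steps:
X = -7/15 (X = (-2/(-3) - 1/(-5))*11 - 10 = (-2*(-1/3) - 1*(-1/5))*11 - 10 = (2/3 + 1/5)*11 - 10 = (13/15)*11 - 10 = 143/15 - 10 = -7/15 ≈ -0.46667)
(-2 - 1*(-11))*X = (-2 - 1*(-11))*(-7/15) = (-2 + 11)*(-7/15) = 9*(-7/15) = -21/5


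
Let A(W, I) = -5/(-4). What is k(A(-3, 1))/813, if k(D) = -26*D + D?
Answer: -125/3252 ≈ -0.038438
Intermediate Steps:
A(W, I) = 5/4 (A(W, I) = -5*(-¼) = 5/4)
k(D) = -25*D
k(A(-3, 1))/813 = -25*5/4/813 = -125/4*1/813 = -125/3252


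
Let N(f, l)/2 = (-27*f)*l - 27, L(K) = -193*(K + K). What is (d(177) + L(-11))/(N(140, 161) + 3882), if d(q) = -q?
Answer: -4069/1213332 ≈ -0.0033536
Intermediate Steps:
L(K) = -386*K
N(f, l) = -54 - 54*f*l (N(f, l) = 2*((-27*f)*l - 27) = 2*(-27*f*l - 27) = 2*(-27 - 27*f*l) = -54 - 54*f*l)
(d(177) + L(-11))/(N(140, 161) + 3882) = (-1*177 - 386*(-11))/((-54 - 54*140*161) + 3882) = (-177 + 4246)/((-54 - 1217160) + 3882) = 4069/(-1217214 + 3882) = 4069/(-1213332) = 4069*(-1/1213332) = -4069/1213332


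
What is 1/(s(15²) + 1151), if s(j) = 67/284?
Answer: 284/326951 ≈ 0.00086863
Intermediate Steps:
s(j) = 67/284 (s(j) = 67*(1/284) = 67/284)
1/(s(15²) + 1151) = 1/(67/284 + 1151) = 1/(326951/284) = 284/326951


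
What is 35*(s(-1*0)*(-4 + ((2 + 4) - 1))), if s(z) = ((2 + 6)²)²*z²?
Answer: 0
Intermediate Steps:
s(z) = 4096*z² (s(z) = (8²)²*z² = 64²*z² = 4096*z²)
35*(s(-1*0)*(-4 + ((2 + 4) - 1))) = 35*((4096*(-1*0)²)*(-4 + ((2 + 4) - 1))) = 35*((4096*0²)*(-4 + (6 - 1))) = 35*((4096*0)*(-4 + 5)) = 35*(0*1) = 35*0 = 0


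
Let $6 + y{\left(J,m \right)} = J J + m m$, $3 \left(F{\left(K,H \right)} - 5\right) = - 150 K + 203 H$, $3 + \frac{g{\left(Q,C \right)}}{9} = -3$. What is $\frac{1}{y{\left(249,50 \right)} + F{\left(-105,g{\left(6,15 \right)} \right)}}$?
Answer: $\frac{1}{66096} \approx 1.513 \cdot 10^{-5}$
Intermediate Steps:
$g{\left(Q,C \right)} = -54$ ($g{\left(Q,C \right)} = -27 + 9 \left(-3\right) = -27 - 27 = -54$)
$F{\left(K,H \right)} = 5 - 50 K + \frac{203 H}{3}$ ($F{\left(K,H \right)} = 5 + \frac{- 150 K + 203 H}{3} = 5 + \left(- 50 K + \frac{203 H}{3}\right) = 5 - 50 K + \frac{203 H}{3}$)
$y{\left(J,m \right)} = -6 + J^{2} + m^{2}$ ($y{\left(J,m \right)} = -6 + \left(J J + m m\right) = -6 + \left(J^{2} + m^{2}\right) = -6 + J^{2} + m^{2}$)
$\frac{1}{y{\left(249,50 \right)} + F{\left(-105,g{\left(6,15 \right)} \right)}} = \frac{1}{\left(-6 + 249^{2} + 50^{2}\right) + \left(5 - -5250 + \frac{203}{3} \left(-54\right)\right)} = \frac{1}{\left(-6 + 62001 + 2500\right) + \left(5 + 5250 - 3654\right)} = \frac{1}{64495 + 1601} = \frac{1}{66096}$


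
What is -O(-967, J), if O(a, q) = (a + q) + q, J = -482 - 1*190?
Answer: 2311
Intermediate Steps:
J = -672 (J = -482 - 190 = -672)
O(a, q) = a + 2*q
-O(-967, J) = -(-967 + 2*(-672)) = -(-967 - 1344) = -1*(-2311) = 2311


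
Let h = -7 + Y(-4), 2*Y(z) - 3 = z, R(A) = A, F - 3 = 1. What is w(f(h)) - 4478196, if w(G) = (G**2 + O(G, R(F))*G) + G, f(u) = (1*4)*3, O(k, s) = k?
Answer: -4477896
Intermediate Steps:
F = 4 (F = 3 + 1 = 4)
Y(z) = 3/2 + z/2
h = -15/2 (h = -7 + (3/2 + (1/2)*(-4)) = -7 + (3/2 - 2) = -7 - 1/2 = -15/2 ≈ -7.5000)
f(u) = 12 (f(u) = 4*3 = 12)
w(G) = G + 2*G**2 (w(G) = (G**2 + G*G) + G = (G**2 + G**2) + G = 2*G**2 + G = G + 2*G**2)
w(f(h)) - 4478196 = 12*(1 + 2*12) - 4478196 = 12*(1 + 24) - 4478196 = 12*25 - 4478196 = 300 - 4478196 = -4477896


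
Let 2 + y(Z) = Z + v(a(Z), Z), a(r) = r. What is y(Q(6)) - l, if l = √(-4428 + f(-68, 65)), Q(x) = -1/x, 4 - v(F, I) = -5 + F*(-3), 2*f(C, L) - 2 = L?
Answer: 19/3 - I*√17578/2 ≈ 6.3333 - 66.291*I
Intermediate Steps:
f(C, L) = 1 + L/2
v(F, I) = 9 + 3*F (v(F, I) = 4 - (-5 + F*(-3)) = 4 - (-5 - 3*F) = 4 + (5 + 3*F) = 9 + 3*F)
y(Z) = 7 + 4*Z (y(Z) = -2 + (Z + (9 + 3*Z)) = -2 + (9 + 4*Z) = 7 + 4*Z)
l = I*√17578/2 (l = √(-4428 + (1 + (½)*65)) = √(-4428 + (1 + 65/2)) = √(-4428 + 67/2) = √(-8789/2) = I*√17578/2 ≈ 66.291*I)
y(Q(6)) - l = (7 + 4*(-1/6)) - I*√17578/2 = (7 + 4*(-1*⅙)) - I*√17578/2 = (7 + 4*(-⅙)) - I*√17578/2 = (7 - ⅔) - I*√17578/2 = 19/3 - I*√17578/2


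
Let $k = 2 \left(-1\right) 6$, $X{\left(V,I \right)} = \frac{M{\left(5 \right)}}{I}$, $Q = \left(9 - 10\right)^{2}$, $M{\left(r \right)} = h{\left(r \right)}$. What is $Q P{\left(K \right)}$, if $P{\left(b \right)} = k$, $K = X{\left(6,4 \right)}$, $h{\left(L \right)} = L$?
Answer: $-12$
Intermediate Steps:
$M{\left(r \right)} = r$
$Q = 1$ ($Q = \left(-1\right)^{2} = 1$)
$X{\left(V,I \right)} = \frac{5}{I}$
$k = -12$ ($k = \left(-2\right) 6 = -12$)
$K = \frac{5}{4} \approx 1.25$
$P{\left(b \right)} = -12$
$Q P{\left(K \right)} = 1 \left(-12\right) = -12$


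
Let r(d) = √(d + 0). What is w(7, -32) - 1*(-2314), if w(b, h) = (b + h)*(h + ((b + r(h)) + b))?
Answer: 2764 - 100*I*√2 ≈ 2764.0 - 141.42*I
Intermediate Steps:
r(d) = √d
w(b, h) = (b + h)*(h + √h + 2*b) (w(b, h) = (b + h)*(h + ((b + √h) + b)) = (b + h)*(h + (√h + 2*b)) = (b + h)*(h + √h + 2*b))
w(7, -32) - 1*(-2314) = ((-32)² + (-32)^(3/2) + 2*7² + 7*√(-32) + 3*7*(-32)) - 1*(-2314) = (1024 - 128*I*√2 + 2*49 + 7*(4*I*√2) - 672) + 2314 = (1024 - 128*I*√2 + 98 + 28*I*√2 - 672) + 2314 = (450 - 100*I*√2) + 2314 = 2764 - 100*I*√2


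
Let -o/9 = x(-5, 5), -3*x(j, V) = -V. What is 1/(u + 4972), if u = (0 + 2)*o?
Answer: 1/4942 ≈ 0.00020235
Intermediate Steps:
x(j, V) = V/3 (x(j, V) = -(-1)*V/3 = V/3)
o = -15 (o = -3*5 = -9*5/3 = -15)
u = -30 (u = (0 + 2)*(-15) = 2*(-15) = -30)
1/(u + 4972) = 1/(-30 + 4972) = 1/4942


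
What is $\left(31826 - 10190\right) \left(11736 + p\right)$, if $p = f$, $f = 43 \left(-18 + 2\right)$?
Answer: $239034528$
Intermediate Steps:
$f = -688$ ($f = 43 \left(-16\right) = -688$)
$p = -688$
$\left(31826 - 10190\right) \left(11736 + p\right) = \left(31826 - 10190\right) \left(11736 - 688\right) = 21636 \cdot 11048 = 239034528$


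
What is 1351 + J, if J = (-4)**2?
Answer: 1367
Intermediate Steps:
J = 16
1351 + J = 1351 + 16 = 1367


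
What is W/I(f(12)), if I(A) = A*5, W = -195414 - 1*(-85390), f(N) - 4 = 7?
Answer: -110024/55 ≈ -2000.4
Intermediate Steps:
f(N) = 11 (f(N) = 4 + 7 = 11)
W = -110024 (W = -195414 + 85390 = -110024)
I(A) = 5*A
W/I(f(12)) = -110024/(5*11) = -110024/55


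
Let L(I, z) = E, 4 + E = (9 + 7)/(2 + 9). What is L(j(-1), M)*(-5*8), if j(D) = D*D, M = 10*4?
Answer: 1120/11 ≈ 101.82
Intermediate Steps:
M = 40
j(D) = D**2
E = -28/11 (E = -4 + (9 + 7)/(2 + 9) = -4 + 16/11 = -28/11 ≈ -2.5455)
L(I, z) = -28/11
L(j(-1), M)*(-5*8) = -(-140)*8/11 = -28/11*(-40) = 1120/11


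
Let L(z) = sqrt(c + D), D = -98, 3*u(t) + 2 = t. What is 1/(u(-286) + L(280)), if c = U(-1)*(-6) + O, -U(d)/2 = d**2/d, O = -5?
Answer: -96/9331 - I*sqrt(115)/9331 ≈ -0.010288 - 0.0011493*I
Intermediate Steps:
u(t) = -2/3 + t/3
U(d) = -2*d (U(d) = -2*d**2/d = -2*d)
c = -17 (c = -2*(-1)*(-6) - 5 = 2*(-6) - 5 = -12 - 5 = -17)
L(z) = I*sqrt(115) (L(z) = sqrt(-17 - 98) = sqrt(-115) = I*sqrt(115))
1/(u(-286) + L(280)) = 1/((-2/3 + (1/3)*(-286)) + I*sqrt(115)) = 1/((-2/3 - 286/3) + I*sqrt(115)) = 1/(-96 + I*sqrt(115))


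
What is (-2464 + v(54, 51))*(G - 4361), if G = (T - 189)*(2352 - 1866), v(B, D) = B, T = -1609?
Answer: 2116435490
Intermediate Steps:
G = -873828 (G = (-1609 - 189)*(2352 - 1866) = -1798*486 = -873828)
(-2464 + v(54, 51))*(G - 4361) = (-2464 + 54)*(-873828 - 4361) = -2410*(-878189) = 2116435490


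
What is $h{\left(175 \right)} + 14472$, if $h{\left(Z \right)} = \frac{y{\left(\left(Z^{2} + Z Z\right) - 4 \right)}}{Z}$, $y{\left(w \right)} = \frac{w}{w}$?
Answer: $\frac{2532601}{175} \approx 14472.0$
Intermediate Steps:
$y{\left(w \right)} = 1$
$h{\left(Z \right)} = \frac{1}{Z}$ ($h{\left(Z \right)} = 1 \frac{1}{Z} = \frac{1}{Z}$)
$h{\left(175 \right)} + 14472 = \frac{1}{175} + 14472 = \frac{2532601}{175}$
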